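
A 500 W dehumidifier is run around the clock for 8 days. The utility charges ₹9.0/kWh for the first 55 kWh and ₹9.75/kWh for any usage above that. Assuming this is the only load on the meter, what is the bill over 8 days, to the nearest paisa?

₹894.75

Runtime = 24 h × 8 = 192 h
Energy = 0.5 kW × 192 h = 96 kWh
Tier 1 (0–55 kWh): 55 × ₹9.0 = ₹495
Above 55 kWh: 41 × ₹9.75 = ₹399.75
Bill = ₹894.75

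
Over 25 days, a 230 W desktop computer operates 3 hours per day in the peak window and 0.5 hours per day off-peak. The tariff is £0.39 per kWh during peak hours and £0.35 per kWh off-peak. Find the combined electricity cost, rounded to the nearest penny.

Peak energy = 0.23 kW × 3 h × 25 = 17.25 kWh
Off-peak energy = 0.23 kW × 0.5 h × 25 = 2.875 kWh
Cost = 17.25 × £0.39 + 2.875 × £0.35 = £6.7275 + £1.00625 = £7.73

£7.73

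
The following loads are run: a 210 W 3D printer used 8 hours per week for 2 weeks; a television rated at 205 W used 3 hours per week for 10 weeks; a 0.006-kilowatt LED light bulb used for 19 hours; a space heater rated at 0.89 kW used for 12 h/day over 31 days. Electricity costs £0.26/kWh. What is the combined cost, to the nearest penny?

3D printer: Runtime = 8 h/week × 2 weeks = 16 h
3D printer: 0.21 kW × 16 h = 3.36 kWh
television: Runtime = 3 h/week × 10 weeks = 30 h
television: 0.205 kW × 30 h = 6.15 kWh
LED light bulb: 0.006 kW × 19 h = 0.114 kWh
space heater: Runtime = 12 h/day × 31 days = 372 h
space heater: 0.89 kW × 372 h = 331.08 kWh
Total energy = 340.704 kWh
Cost = 340.704 × £0.26 = £88.58

£88.58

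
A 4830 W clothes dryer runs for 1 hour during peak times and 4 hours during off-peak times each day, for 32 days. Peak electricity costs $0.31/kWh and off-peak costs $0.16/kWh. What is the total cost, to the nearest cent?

$146.83

Peak energy = 4.83 kW × 1 h × 32 = 154.56 kWh
Off-peak energy = 4.83 kW × 4 h × 32 = 618.24 kWh
Cost = 154.56 × $0.31 + 618.24 × $0.16 = $47.9136 + $98.9184 = $146.83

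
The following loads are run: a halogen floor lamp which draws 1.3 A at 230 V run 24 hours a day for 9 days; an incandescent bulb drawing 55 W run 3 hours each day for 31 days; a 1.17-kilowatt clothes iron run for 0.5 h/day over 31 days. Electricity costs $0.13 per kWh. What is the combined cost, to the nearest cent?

$11.42

halogen floor lamp: Power = 1.3 A × 230 V = 299 W = 0.299 kW
halogen floor lamp: Runtime = 24 h × 9 = 216 h
halogen floor lamp: 0.299 kW × 216 h = 64.584 kWh
incandescent bulb: Runtime = 3 h/day × 31 days = 93 h
incandescent bulb: 0.055 kW × 93 h = 5.115 kWh
clothes iron: Runtime = 0.5 h/day × 31 days = 15.5 h
clothes iron: 1.17 kW × 15.5 h = 18.135 kWh
Total energy = 87.834 kWh
Cost = 87.834 × $0.13 = $11.42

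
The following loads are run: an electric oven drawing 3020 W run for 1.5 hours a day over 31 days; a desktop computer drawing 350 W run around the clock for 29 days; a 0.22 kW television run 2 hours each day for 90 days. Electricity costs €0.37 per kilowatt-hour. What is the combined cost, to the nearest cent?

€156.74

electric oven: Runtime = 1.5 h/day × 31 days = 46.5 h
electric oven: 3.02 kW × 46.5 h = 140.43 kWh
desktop computer: Runtime = 24 h × 29 = 696 h
desktop computer: 0.35 kW × 696 h = 243.6 kWh
television: Runtime = 2 h/day × 90 days = 180 h
television: 0.22 kW × 180 h = 39.6 kWh
Total energy = 423.63 kWh
Cost = 423.63 × €0.37 = €156.74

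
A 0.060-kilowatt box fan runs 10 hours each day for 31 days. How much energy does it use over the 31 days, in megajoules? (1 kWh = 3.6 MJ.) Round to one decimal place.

Runtime = 10 h/day × 31 days = 310 h
Energy = 0.06 kW × 310 h = 18.6 kWh
= 18.6 × 3.6 MJ = 67.0 MJ

67.0 MJ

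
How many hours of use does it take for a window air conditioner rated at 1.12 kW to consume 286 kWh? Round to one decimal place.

255.4 h

Hours = 286 kWh ÷ 1.12 kW = 255.4 h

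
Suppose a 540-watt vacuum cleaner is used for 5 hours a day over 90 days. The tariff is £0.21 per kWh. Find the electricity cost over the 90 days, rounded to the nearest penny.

Runtime = 5 h/day × 90 days = 450 h
Energy = 0.54 kW × 450 h = 243 kWh
Cost = 243 kWh × £0.21/kWh = £51.03

£51.03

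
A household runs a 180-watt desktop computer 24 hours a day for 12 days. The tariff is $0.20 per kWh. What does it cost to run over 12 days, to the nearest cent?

Runtime = 24 h × 12 = 288 h
Energy = 0.18 kW × 288 h = 51.84 kWh
Cost = 51.84 kWh × $0.20/kWh = $10.37

$10.37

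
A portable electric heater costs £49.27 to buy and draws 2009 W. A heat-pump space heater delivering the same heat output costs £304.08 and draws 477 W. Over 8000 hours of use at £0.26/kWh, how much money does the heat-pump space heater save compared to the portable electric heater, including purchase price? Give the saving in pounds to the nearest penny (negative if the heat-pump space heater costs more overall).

£2931.75

portable electric heater: £49.27 + (2009/1000) kW × 8000 h × £0.26 = £49.27 + £4178.72 = £4227.99
heat-pump space heater: £304.08 + (477/1000) kW × 8000 h × £0.26 = £304.08 + £992.16 = £1296.24
Saving = £4227.99 − £1296.24 = £2931.75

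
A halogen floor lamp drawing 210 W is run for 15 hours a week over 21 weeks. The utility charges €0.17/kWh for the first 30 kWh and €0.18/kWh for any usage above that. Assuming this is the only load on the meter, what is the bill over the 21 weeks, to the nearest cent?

Runtime = 15 h/week × 21 weeks = 315 h
Energy = 0.21 kW × 315 h = 66.15 kWh
Tier 1 (0–30 kWh): 30 × €0.17 = €5.1
Above 30 kWh: 36.15 × €0.18 = €6.507
Bill = €11.61

€11.61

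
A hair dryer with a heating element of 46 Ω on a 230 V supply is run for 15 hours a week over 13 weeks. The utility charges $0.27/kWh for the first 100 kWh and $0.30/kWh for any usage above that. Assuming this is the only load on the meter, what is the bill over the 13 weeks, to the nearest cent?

$64.28

Power = V²/R = 230²/46 = 1150 W = 1.15 kW
Runtime = 15 h/week × 13 weeks = 195 h
Energy = 1.15 kW × 195 h = 224.25 kWh
Tier 1 (0–100 kWh): 100 × $0.27 = $27
Above 100 kWh: 124.25 × $0.30 = $37.275
Bill = $64.28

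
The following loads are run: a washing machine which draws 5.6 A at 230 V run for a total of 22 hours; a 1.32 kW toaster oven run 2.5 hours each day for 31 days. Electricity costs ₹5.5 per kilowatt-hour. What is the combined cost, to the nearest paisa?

washing machine: Power = 5.6 A × 230 V = 1288 W = 1.288 kW
washing machine: 1.288 kW × 22 h = 28.336 kWh
toaster oven: Runtime = 2.5 h/day × 31 days = 77.5 h
toaster oven: 1.32 kW × 77.5 h = 102.3 kWh
Total energy = 130.636 kWh
Cost = 130.636 × ₹5.5 = ₹718.50

₹718.50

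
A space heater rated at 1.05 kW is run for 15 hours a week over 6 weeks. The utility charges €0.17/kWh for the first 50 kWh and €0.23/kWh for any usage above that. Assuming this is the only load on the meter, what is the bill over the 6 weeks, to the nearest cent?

€18.74

Runtime = 15 h/week × 6 weeks = 90 h
Energy = 1.05 kW × 90 h = 94.5 kWh
Tier 1 (0–50 kWh): 50 × €0.17 = €8.5
Above 50 kWh: 44.5 × €0.23 = €10.235
Bill = €18.74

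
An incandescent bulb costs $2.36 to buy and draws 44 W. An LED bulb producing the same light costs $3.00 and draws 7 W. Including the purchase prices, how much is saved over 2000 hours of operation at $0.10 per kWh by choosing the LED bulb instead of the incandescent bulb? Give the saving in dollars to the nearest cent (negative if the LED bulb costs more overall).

$6.76

incandescent bulb: $2.36 + (44/1000) kW × 2000 h × $0.10 = $2.36 + $8.8 = $11.16
LED bulb: $3.00 + (7/1000) kW × 2000 h × $0.10 = $3.00 + $1.4 = $4.4
Saving = $11.16 − $4.4 = $6.76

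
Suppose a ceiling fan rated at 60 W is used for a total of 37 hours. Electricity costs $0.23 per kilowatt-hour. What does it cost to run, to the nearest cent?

$0.51

Energy = 0.06 kW × 37 h = 2.22 kWh
Cost = 2.22 kWh × $0.23/kWh = $0.51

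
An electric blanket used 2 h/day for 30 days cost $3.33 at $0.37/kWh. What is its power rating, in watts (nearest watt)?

Energy = $3.33 ÷ $0.37/kWh = 9 kWh
Runtime = 2 h/day × 30 days = 60 h
Power = 9 kWh ÷ 60 h = 0.15 kW = 150 W

150 W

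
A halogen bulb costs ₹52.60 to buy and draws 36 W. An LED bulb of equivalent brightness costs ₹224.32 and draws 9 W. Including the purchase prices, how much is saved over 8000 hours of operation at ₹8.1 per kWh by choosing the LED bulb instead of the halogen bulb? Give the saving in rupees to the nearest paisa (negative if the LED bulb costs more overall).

halogen bulb: ₹52.60 + (36/1000) kW × 8000 h × ₹8.1 = ₹52.60 + ₹2332.8 = ₹2385.4
LED bulb: ₹224.32 + (9/1000) kW × 8000 h × ₹8.1 = ₹224.32 + ₹583.2 = ₹807.52
Saving = ₹2385.4 − ₹807.52 = ₹1577.88

₹1577.88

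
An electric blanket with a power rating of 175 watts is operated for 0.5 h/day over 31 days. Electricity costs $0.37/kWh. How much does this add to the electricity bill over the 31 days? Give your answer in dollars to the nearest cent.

Runtime = 0.5 h/day × 31 days = 15.5 h
Energy = 0.175 kW × 15.5 h = 2.7125 kWh
Cost = 2.7125 kWh × $0.37/kWh = $1.00

$1.00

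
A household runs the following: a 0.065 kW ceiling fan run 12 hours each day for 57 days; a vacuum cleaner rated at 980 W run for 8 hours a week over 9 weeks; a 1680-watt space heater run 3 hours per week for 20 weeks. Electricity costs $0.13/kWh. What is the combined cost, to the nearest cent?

$28.06

ceiling fan: Runtime = 12 h/day × 57 days = 684 h
ceiling fan: 0.065 kW × 684 h = 44.46 kWh
vacuum cleaner: Runtime = 8 h/week × 9 weeks = 72 h
vacuum cleaner: 0.98 kW × 72 h = 70.56 kWh
space heater: Runtime = 3 h/week × 20 weeks = 60 h
space heater: 1.68 kW × 60 h = 100.8 kWh
Total energy = 215.82 kWh
Cost = 215.82 × $0.13 = $28.06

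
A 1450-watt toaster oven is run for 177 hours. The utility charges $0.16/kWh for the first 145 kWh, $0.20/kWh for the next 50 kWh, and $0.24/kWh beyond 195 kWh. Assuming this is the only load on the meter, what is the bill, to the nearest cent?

Energy = 1.45 kW × 177 h = 256.65 kWh
Tier 1 (0–145 kWh): 145 × $0.16 = $23.2
Tier 2 (145–195 kWh): 50 × $0.20 = $10
Above 195 kWh: 61.65 × $0.24 = $14.796
Bill = $48.00

$48.00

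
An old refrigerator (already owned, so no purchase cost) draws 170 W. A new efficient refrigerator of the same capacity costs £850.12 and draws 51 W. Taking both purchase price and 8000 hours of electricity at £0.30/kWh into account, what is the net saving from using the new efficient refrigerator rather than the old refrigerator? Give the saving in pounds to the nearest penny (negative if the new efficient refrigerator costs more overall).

old refrigerator: £0.00 + (170/1000) kW × 8000 h × £0.30 = £0.00 + £408 = £408
new efficient refrigerator: £850.12 + (51/1000) kW × 8000 h × £0.30 = £850.12 + £122.4 = £972.52
Saving = £408 − £972.52 = −£564.52

-£564.52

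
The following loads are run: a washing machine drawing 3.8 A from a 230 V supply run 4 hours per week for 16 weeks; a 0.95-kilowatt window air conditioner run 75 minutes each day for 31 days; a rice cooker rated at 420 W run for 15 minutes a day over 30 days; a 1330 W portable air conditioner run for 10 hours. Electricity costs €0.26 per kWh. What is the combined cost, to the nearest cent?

washing machine: Power = 3.8 A × 230 V = 874 W = 0.874 kW
washing machine: Runtime = 4 h/week × 16 weeks = 64 h
washing machine: 0.874 kW × 64 h = 55.936 kWh
window air conditioner: Runtime = 75 min × 31 = 2325 min = 38.75 h
window air conditioner: 0.95 kW × 38.75 h = 36.8125 kWh
rice cooker: Runtime = 15 min × 30 = 450 min = 7.5 h
rice cooker: 0.42 kW × 7.5 h = 3.15 kWh
portable air conditioner: 1.33 kW × 10 h = 13.3 kWh
Total energy = 109.1985 kWh
Cost = 109.1985 × €0.26 = €28.39

€28.39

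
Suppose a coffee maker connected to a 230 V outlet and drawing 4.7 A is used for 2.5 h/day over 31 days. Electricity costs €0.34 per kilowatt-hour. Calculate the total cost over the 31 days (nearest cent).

Power = 4.7 A × 230 V = 1081 W = 1.081 kW
Runtime = 2.5 h/day × 31 days = 77.5 h
Energy = 1.081 kW × 77.5 h = 83.7775 kWh
Cost = 83.7775 kWh × €0.34/kWh = €28.48

€28.48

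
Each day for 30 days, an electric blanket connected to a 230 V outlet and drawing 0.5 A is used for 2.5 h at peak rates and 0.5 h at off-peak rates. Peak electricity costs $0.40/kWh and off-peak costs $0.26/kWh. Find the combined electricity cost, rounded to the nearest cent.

$3.90

Power = 0.5 A × 230 V = 115 W = 0.115 kW
Peak energy = 0.115 kW × 2.5 h × 30 = 8.625 kWh
Off-peak energy = 0.115 kW × 0.5 h × 30 = 1.725 kWh
Cost = 8.625 × $0.40 + 1.725 × $0.26 = $3.45 + $0.4485 = $3.90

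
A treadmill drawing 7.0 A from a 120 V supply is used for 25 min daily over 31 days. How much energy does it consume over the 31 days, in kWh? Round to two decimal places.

Power = 7.0 A × 120 V = 840 W = 0.84 kW
Runtime = 25 min × 31 = 775 min = 12.916666… h
Energy = 0.84 kW × 12.916666… h = 10.85 kWh

10.85 kWh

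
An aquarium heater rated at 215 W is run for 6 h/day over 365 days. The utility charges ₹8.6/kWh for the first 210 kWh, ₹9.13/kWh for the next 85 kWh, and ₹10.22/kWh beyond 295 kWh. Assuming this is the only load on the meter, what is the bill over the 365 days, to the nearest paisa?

₹4379.24

Runtime = 6 h/day × 365 days = 2190 h
Energy = 0.215 kW × 2190 h = 470.85 kWh
Tier 1 (0–210 kWh): 210 × ₹8.6 = ₹1806
Tier 2 (210–295 kWh): 85 × ₹9.13 = ₹776.05
Above 295 kWh: 175.85 × ₹10.22 = ₹1797.187
Bill = ₹4379.24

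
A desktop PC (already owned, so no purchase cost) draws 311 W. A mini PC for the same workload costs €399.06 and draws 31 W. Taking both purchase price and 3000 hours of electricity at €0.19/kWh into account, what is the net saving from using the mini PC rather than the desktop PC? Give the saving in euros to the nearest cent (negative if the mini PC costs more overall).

-€239.46

desktop PC: €0.00 + (311/1000) kW × 3000 h × €0.19 = €0.00 + €177.27 = €177.27
mini PC: €399.06 + (31/1000) kW × 3000 h × €0.19 = €399.06 + €17.67 = €416.73
Saving = €177.27 − €416.73 = −€239.46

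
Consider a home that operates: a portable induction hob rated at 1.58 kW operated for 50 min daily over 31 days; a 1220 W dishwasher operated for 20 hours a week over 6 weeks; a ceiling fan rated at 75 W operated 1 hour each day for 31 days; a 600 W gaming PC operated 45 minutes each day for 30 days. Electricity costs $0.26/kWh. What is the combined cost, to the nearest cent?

$52.79

portable induction hob: Runtime = 50 min × 31 = 1550 min = 25.833333… h
portable induction hob: 1.58 kW × 25.833333… h = 40.816666… kWh
dishwasher: Runtime = 20 h/week × 6 weeks = 120 h
dishwasher: 1.22 kW × 120 h = 146.4 kWh
ceiling fan: Runtime = 1 h/day × 31 days = 31 h
ceiling fan: 0.075 kW × 31 h = 2.325 kWh
gaming PC: Runtime = 45 min × 30 = 1350 min = 22.5 h
gaming PC: 0.6 kW × 22.5 h = 13.5 kWh
Total energy = 203.041666… kWh
Cost = 203.041666… × $0.26 = $52.79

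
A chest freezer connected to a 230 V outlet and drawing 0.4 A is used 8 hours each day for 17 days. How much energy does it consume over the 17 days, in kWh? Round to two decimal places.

12.51 kWh

Power = 0.4 A × 230 V = 92 W = 0.092 kW
Runtime = 8 h/day × 17 days = 136 h
Energy = 0.092 kW × 136 h = 12.512 kWh ≈ 12.51 kWh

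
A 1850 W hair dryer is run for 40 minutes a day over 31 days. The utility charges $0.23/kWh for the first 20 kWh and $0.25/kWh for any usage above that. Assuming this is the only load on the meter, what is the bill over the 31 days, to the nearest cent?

$9.16

Runtime = 40 min × 31 = 1240 min = 20.666666… h
Energy = 1.85 kW × 20.666666… h = 38.233333… kWh
Tier 1 (0–20 kWh): 20 × $0.23 = $4.6
Above 20 kWh: 18.233333… × $0.25 = $4.558333…
Bill = $9.16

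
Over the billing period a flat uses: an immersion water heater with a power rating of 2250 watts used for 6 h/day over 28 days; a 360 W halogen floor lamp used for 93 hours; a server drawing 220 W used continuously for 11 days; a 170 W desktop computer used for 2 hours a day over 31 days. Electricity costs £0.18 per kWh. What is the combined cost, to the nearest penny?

£86.42

immersion water heater: Runtime = 6 h/day × 28 days = 168 h
immersion water heater: 2.25 kW × 168 h = 378 kWh
halogen floor lamp: 0.36 kW × 93 h = 33.48 kWh
server: Runtime = 24 h × 11 = 264 h
server: 0.22 kW × 264 h = 58.08 kWh
desktop computer: Runtime = 2 h/day × 31 days = 62 h
desktop computer: 0.17 kW × 62 h = 10.54 kWh
Total energy = 480.1 kWh
Cost = 480.1 × £0.18 = £86.42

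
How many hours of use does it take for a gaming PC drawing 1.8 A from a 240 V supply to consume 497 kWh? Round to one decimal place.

1150.5 h

Power = 1.8 A × 240 V = 432 W = 0.432 kW
Hours = 497 kWh ÷ 0.432 kW = 1150.5 h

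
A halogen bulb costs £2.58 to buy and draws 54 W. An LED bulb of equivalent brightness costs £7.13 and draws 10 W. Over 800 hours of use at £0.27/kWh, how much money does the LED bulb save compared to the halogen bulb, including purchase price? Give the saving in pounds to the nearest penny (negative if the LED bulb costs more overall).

£4.95

halogen bulb: £2.58 + (54/1000) kW × 800 h × £0.27 = £2.58 + £11.664 = £14.244
LED bulb: £7.13 + (10/1000) kW × 800 h × £0.27 = £7.13 + £2.16 = £9.29
Saving = £14.244 − £9.29 = £4.954 → £4.95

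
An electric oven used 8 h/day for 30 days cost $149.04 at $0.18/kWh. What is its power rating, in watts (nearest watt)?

3450 W

Energy = $149.04 ÷ $0.18/kWh = 828 kWh
Runtime = 8 h/day × 30 days = 240 h
Power = 828 kWh ÷ 240 h = 3.45 kW = 3450 W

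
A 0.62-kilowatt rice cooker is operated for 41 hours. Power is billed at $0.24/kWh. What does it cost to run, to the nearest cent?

$6.10

Energy = 0.62 kW × 41 h = 25.42 kWh
Cost = 25.42 kWh × $0.24/kWh = $6.10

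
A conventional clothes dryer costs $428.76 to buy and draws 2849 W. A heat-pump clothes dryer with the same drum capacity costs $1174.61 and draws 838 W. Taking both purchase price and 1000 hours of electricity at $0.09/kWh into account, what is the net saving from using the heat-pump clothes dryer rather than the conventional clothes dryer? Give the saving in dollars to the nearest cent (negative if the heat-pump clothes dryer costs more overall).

-$564.86

conventional clothes dryer: $428.76 + (2849/1000) kW × 1000 h × $0.09 = $428.76 + $256.41 = $685.17
heat-pump clothes dryer: $1174.61 + (838/1000) kW × 1000 h × $0.09 = $1174.61 + $75.42 = $1250.03
Saving = $685.17 − $1250.03 = −$564.86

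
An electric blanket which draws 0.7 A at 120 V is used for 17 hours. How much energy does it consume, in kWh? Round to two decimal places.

Power = 0.7 A × 120 V = 84 W = 0.084 kW
Energy = 0.084 kW × 17 h = 1.428 kWh ≈ 1.43 kWh

1.43 kWh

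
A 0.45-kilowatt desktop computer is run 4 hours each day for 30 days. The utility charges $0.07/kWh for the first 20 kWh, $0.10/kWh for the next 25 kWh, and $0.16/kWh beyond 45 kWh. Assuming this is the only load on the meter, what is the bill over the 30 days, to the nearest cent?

Runtime = 4 h/day × 30 days = 120 h
Energy = 0.45 kW × 120 h = 54 kWh
Tier 1 (0–20 kWh): 20 × $0.07 = $1.4
Tier 2 (20–45 kWh): 25 × $0.10 = $2.5
Above 45 kWh: 9 × $0.16 = $1.44
Bill = $5.34

$5.34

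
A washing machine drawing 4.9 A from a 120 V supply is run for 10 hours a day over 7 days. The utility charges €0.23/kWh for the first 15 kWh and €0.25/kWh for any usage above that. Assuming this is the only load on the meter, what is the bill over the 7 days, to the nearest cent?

€9.99

Power = 4.9 A × 120 V = 588 W = 0.588 kW
Runtime = 10 h/day × 7 days = 70 h
Energy = 0.588 kW × 70 h = 41.16 kWh
Tier 1 (0–15 kWh): 15 × €0.23 = €3.45
Above 15 kWh: 26.16 × €0.25 = €6.54
Bill = €9.99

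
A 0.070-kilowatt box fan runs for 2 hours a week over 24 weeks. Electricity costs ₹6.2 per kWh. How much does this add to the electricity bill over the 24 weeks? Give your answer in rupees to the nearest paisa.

Runtime = 2 h/week × 24 weeks = 48 h
Energy = 0.07 kW × 48 h = 3.36 kWh
Cost = 3.36 kWh × ₹6.2/kWh = ₹20.83

₹20.83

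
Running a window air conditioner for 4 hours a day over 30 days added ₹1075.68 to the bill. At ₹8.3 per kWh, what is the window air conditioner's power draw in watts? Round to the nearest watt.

Energy = ₹1075.68 ÷ ₹8.3/kWh = 129.6 kWh
Runtime = 4 h/day × 30 days = 120 h
Power = 129.6 kWh ÷ 120 h = 1.08 kW = 1080 W

1080 W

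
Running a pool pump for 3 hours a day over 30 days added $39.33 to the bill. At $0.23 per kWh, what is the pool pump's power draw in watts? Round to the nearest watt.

Energy = $39.33 ÷ $0.23/kWh = 171 kWh
Runtime = 3 h/day × 30 days = 90 h
Power = 171 kWh ÷ 90 h = 1.9 kW = 1900 W

1900 W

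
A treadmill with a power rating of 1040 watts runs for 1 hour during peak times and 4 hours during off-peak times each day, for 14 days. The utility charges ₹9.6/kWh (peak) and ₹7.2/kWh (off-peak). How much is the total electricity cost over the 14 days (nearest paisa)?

₹559.10

Peak energy = 1.04 kW × 1 h × 14 = 14.56 kWh
Off-peak energy = 1.04 kW × 4 h × 14 = 58.24 kWh
Cost = 14.56 × ₹9.6 + 58.24 × ₹7.2 = ₹139.776 + ₹419.328 = ₹559.10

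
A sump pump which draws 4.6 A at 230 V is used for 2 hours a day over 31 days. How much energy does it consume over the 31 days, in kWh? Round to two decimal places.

65.60 kWh

Power = 4.6 A × 230 V = 1058 W = 1.058 kW
Runtime = 2 h/day × 31 days = 62 h
Energy = 1.058 kW × 62 h = 65.596 kWh ≈ 65.60 kWh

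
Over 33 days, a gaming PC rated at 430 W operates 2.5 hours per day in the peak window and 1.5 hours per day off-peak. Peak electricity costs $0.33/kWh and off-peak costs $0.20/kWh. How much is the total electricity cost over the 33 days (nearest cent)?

Peak energy = 0.43 kW × 2.5 h × 33 = 35.475 kWh
Off-peak energy = 0.43 kW × 1.5 h × 33 = 21.285 kWh
Cost = 35.475 × $0.33 + 21.285 × $0.20 = $11.70675 + $4.257 = $15.96

$15.96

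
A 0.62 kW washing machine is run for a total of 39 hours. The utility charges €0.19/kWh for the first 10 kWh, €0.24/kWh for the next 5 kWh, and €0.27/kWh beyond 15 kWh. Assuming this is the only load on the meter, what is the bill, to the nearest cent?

Energy = 0.62 kW × 39 h = 24.18 kWh
Tier 1 (0–10 kWh): 10 × €0.19 = €1.9
Tier 2 (10–15 kWh): 5 × €0.24 = €1.2
Above 15 kWh: 9.18 × €0.27 = €2.4786
Bill = €5.58

€5.58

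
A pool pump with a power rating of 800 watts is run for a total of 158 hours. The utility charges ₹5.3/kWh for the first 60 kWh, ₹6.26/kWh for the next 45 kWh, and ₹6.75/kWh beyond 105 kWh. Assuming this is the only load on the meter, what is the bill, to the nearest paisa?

₹744.15

Energy = 0.8 kW × 158 h = 126.4 kWh
Tier 1 (0–60 kWh): 60 × ₹5.3 = ₹318
Tier 2 (60–105 kWh): 45 × ₹6.26 = ₹281.7
Above 105 kWh: 21.4 × ₹6.75 = ₹144.45
Bill = ₹744.15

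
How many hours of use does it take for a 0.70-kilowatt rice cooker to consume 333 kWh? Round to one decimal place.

475.7 h

Hours = 333 kWh ÷ 0.7 kW = 475.7 h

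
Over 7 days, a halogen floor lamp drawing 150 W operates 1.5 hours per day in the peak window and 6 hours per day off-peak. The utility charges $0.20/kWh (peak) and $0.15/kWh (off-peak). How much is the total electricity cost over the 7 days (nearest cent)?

$1.26

Peak energy = 0.15 kW × 1.5 h × 7 = 1.575 kWh
Off-peak energy = 0.15 kW × 6 h × 7 = 6.3 kWh
Cost = 1.575 × $0.20 + 6.3 × $0.15 = $0.315 + $0.945 = $1.26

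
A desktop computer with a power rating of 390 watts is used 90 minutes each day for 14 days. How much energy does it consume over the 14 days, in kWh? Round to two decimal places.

Runtime = 90 min × 14 = 1260 min = 21 h
Energy = 0.39 kW × 21 h = 8.19 kWh

8.19 kWh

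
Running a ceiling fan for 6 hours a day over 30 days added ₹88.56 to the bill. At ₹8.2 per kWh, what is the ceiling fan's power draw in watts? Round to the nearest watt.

Energy = ₹88.56 ÷ ₹8.2/kWh = 10.8 kWh
Runtime = 6 h/day × 30 days = 180 h
Power = 10.8 kWh ÷ 180 h = 0.06 kW = 60 W

60 W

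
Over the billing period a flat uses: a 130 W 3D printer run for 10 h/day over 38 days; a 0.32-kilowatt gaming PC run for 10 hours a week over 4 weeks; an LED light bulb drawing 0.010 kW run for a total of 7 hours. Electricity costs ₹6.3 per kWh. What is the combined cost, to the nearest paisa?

3D printer: Runtime = 10 h/day × 38 days = 380 h
3D printer: 0.13 kW × 380 h = 49.4 kWh
gaming PC: Runtime = 10 h/week × 4 weeks = 40 h
gaming PC: 0.32 kW × 40 h = 12.8 kWh
LED light bulb: 0.01 kW × 7 h = 0.07 kWh
Total energy = 62.27 kWh
Cost = 62.27 × ₹6.3 = ₹392.30

₹392.30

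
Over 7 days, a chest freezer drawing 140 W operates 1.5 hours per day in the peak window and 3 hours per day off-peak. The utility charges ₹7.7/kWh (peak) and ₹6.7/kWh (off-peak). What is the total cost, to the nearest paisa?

Peak energy = 0.14 kW × 1.5 h × 7 = 1.47 kWh
Off-peak energy = 0.14 kW × 3 h × 7 = 2.94 kWh
Cost = 1.47 × ₹7.7 + 2.94 × ₹6.7 = ₹11.319 + ₹19.698 = ₹31.02

₹31.02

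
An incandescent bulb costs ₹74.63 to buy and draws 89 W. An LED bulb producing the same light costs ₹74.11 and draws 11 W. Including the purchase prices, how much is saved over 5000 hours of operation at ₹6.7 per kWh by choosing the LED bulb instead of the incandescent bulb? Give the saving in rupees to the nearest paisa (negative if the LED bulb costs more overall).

₹2613.52

incandescent bulb: ₹74.63 + (89/1000) kW × 5000 h × ₹6.7 = ₹74.63 + ₹2981.5 = ₹3056.13
LED bulb: ₹74.11 + (11/1000) kW × 5000 h × ₹6.7 = ₹74.11 + ₹368.5 = ₹442.61
Saving = ₹3056.13 − ₹442.61 = ₹2613.52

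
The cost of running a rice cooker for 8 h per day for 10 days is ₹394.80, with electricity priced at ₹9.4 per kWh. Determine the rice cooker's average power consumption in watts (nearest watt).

Energy = ₹394.80 ÷ ₹9.4/kWh = 42 kWh
Runtime = 8 h/day × 10 days = 80 h
Power = 42 kWh ÷ 80 h = 0.525 kW = 525 W

525 W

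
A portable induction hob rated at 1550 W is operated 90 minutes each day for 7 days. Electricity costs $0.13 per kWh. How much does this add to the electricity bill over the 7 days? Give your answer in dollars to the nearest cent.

Runtime = 90 min × 7 = 630 min = 10.5 h
Energy = 1.55 kW × 10.5 h = 16.275 kWh
Cost = 16.275 kWh × $0.13/kWh = $2.12

$2.12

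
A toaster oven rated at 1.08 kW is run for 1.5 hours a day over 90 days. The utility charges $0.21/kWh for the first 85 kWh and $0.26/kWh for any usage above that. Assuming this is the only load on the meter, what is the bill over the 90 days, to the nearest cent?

Runtime = 1.5 h/day × 90 days = 135 h
Energy = 1.08 kW × 135 h = 145.8 kWh
Tier 1 (0–85 kWh): 85 × $0.21 = $17.85
Above 85 kWh: 60.8 × $0.26 = $15.808
Bill = $33.66

$33.66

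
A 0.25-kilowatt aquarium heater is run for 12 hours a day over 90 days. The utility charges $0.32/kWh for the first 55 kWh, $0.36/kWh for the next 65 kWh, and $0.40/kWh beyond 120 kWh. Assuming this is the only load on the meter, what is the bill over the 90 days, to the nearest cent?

Runtime = 12 h/day × 90 days = 1080 h
Energy = 0.25 kW × 1080 h = 270 kWh
Tier 1 (0–55 kWh): 55 × $0.32 = $17.6
Tier 2 (55–120 kWh): 65 × $0.36 = $23.4
Above 120 kWh: 150 × $0.40 = $60
Bill = $101.00

$101.00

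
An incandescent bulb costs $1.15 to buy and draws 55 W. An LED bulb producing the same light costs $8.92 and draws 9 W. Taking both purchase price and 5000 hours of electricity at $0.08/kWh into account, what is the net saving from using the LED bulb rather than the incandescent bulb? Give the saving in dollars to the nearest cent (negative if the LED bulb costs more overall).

$10.63

incandescent bulb: $1.15 + (55/1000) kW × 5000 h × $0.08 = $1.15 + $22 = $23.15
LED bulb: $8.92 + (9/1000) kW × 5000 h × $0.08 = $8.92 + $3.6 = $12.52
Saving = $23.15 − $12.52 = $10.63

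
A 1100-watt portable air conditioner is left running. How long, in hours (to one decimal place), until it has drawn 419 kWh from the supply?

Hours = 419 kWh ÷ 1.1 kW = 380.9 h

380.9 h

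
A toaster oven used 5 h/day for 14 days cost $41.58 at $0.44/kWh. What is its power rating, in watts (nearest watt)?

Energy = $41.58 ÷ $0.44/kWh = 94.5 kWh
Runtime = 5 h/day × 14 days = 70 h
Power = 94.5 kWh ÷ 70 h = 1.35 kW = 1350 W

1350 W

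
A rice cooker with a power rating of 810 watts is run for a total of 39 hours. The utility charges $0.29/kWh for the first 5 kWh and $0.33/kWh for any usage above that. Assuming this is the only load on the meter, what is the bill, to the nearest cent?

$10.22

Energy = 0.81 kW × 39 h = 31.59 kWh
Tier 1 (0–5 kWh): 5 × $0.29 = $1.45
Above 5 kWh: 26.59 × $0.33 = $8.7747
Bill = $10.22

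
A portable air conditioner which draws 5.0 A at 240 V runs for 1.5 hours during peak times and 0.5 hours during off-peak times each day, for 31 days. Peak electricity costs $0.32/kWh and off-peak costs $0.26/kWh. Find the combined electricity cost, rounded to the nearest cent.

Power = 5.0 A × 240 V = 1200 W = 1.2 kW
Peak energy = 1.2 kW × 1.5 h × 31 = 55.8 kWh
Off-peak energy = 1.2 kW × 0.5 h × 31 = 18.6 kWh
Cost = 55.8 × $0.32 + 18.6 × $0.26 = $17.856 + $4.836 = $22.69

$22.69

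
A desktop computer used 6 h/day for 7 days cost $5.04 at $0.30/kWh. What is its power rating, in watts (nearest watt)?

Energy = $5.04 ÷ $0.30/kWh = 16.8 kWh
Runtime = 6 h/day × 7 days = 42 h
Power = 16.8 kWh ÷ 42 h = 0.4 kW = 400 W

400 W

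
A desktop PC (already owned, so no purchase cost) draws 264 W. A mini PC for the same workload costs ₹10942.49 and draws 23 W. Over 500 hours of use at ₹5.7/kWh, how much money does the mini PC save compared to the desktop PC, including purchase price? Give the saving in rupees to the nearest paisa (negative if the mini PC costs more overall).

desktop PC: ₹0.00 + (264/1000) kW × 500 h × ₹5.7 = ₹0.00 + ₹752.4 = ₹752.4
mini PC: ₹10942.49 + (23/1000) kW × 500 h × ₹5.7 = ₹10942.49 + ₹65.55 = ₹11008.04
Saving = ₹752.4 − ₹11008.04 = −₹10255.64

-₹10255.64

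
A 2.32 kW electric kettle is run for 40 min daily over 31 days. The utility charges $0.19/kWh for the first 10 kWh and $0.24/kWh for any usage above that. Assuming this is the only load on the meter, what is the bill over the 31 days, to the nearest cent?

Runtime = 40 min × 31 = 1240 min = 20.666666… h
Energy = 2.32 kW × 20.666666… h = 47.946666… kWh
Tier 1 (0–10 kWh): 10 × $0.19 = $1.9
Above 10 kWh: 37.946666… × $0.24 = $9.1072
Bill = $11.01

$11.01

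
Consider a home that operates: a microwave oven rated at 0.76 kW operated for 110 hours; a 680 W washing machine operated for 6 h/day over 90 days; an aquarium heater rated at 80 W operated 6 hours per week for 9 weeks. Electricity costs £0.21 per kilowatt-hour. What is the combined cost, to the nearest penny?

£95.58

microwave oven: 0.76 kW × 110 h = 83.6 kWh
washing machine: Runtime = 6 h/day × 90 days = 540 h
washing machine: 0.68 kW × 540 h = 367.2 kWh
aquarium heater: Runtime = 6 h/week × 9 weeks = 54 h
aquarium heater: 0.08 kW × 54 h = 4.32 kWh
Total energy = 455.12 kWh
Cost = 455.12 × £0.21 = £95.58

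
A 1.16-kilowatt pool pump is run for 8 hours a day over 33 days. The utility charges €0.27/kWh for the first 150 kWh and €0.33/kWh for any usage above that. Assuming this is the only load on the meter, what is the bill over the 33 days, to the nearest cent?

Runtime = 8 h/day × 33 days = 264 h
Energy = 1.16 kW × 264 h = 306.24 kWh
Tier 1 (0–150 kWh): 150 × €0.27 = €40.5
Above 150 kWh: 156.24 × €0.33 = €51.5592
Bill = €92.06

€92.06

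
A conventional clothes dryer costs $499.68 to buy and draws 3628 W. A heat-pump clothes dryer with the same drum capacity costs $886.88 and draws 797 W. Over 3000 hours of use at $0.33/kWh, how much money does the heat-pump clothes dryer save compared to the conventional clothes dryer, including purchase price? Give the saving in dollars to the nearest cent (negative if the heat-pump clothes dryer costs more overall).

$2415.49

conventional clothes dryer: $499.68 + (3628/1000) kW × 3000 h × $0.33 = $499.68 + $3591.72 = $4091.4
heat-pump clothes dryer: $886.88 + (797/1000) kW × 3000 h × $0.33 = $886.88 + $789.03 = $1675.91
Saving = $4091.4 − $1675.91 = $2415.49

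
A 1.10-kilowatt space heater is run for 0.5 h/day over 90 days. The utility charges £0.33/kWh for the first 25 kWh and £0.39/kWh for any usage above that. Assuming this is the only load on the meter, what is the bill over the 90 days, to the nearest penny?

£17.81

Runtime = 0.5 h/day × 90 days = 45 h
Energy = 1.1 kW × 45 h = 49.5 kWh
Tier 1 (0–25 kWh): 25 × £0.33 = £8.25
Above 25 kWh: 24.5 × £0.39 = £9.555
Bill = £17.81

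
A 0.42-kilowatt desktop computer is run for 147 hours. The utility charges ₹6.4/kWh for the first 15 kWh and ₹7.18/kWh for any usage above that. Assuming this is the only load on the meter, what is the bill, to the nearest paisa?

Energy = 0.42 kW × 147 h = 61.74 kWh
Tier 1 (0–15 kWh): 15 × ₹6.4 = ₹96
Above 15 kWh: 46.74 × ₹7.18 = ₹335.5932
Bill = ₹431.59

₹431.59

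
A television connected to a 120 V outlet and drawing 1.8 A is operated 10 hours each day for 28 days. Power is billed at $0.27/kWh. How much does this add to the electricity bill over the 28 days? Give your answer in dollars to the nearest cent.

Power = 1.8 A × 120 V = 216 W = 0.216 kW
Runtime = 10 h/day × 28 days = 280 h
Energy = 0.216 kW × 280 h = 60.48 kWh
Cost = 60.48 kWh × $0.27/kWh = $16.33

$16.33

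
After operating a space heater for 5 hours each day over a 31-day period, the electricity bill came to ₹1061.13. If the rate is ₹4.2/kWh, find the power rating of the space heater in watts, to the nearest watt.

1630 W

Energy = ₹1061.13 ÷ ₹4.2/kWh = 252.65 kWh
Runtime = 5 h/day × 31 days = 155 h
Power = 252.65 kWh ÷ 155 h = 1.63 kW = 1630 W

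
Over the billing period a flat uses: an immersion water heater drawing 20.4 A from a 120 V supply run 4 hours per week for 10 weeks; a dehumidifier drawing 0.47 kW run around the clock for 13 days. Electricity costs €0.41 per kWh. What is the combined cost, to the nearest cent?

€100.27

immersion water heater: Power = 20.4 A × 120 V = 2448 W = 2.448 kW
immersion water heater: Runtime = 4 h/week × 10 weeks = 40 h
immersion water heater: 2.448 kW × 40 h = 97.92 kWh
dehumidifier: Runtime = 24 h × 13 = 312 h
dehumidifier: 0.47 kW × 312 h = 146.64 kWh
Total energy = 244.56 kWh
Cost = 244.56 × €0.41 = €100.27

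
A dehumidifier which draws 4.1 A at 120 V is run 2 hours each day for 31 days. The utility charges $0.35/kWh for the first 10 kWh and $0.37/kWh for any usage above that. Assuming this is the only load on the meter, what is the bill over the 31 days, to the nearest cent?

$11.09

Power = 4.1 A × 120 V = 492 W = 0.492 kW
Runtime = 2 h/day × 31 days = 62 h
Energy = 0.492 kW × 62 h = 30.504 kWh
Tier 1 (0–10 kWh): 10 × $0.35 = $3.5
Above 10 kWh: 20.504 × $0.37 = $7.58648
Bill = $11.09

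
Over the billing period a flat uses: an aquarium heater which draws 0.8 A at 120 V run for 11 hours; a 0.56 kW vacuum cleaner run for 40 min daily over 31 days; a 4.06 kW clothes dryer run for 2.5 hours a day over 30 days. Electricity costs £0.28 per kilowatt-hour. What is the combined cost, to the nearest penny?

aquarium heater: Power = 0.8 A × 120 V = 96 W = 0.096 kW
aquarium heater: 0.096 kW × 11 h = 1.056 kWh
vacuum cleaner: Runtime = 40 min × 31 = 1240 min = 20.666666… h
vacuum cleaner: 0.56 kW × 20.666666… h = 11.573333… kWh
clothes dryer: Runtime = 2.5 h/day × 30 days = 75 h
clothes dryer: 4.06 kW × 75 h = 304.5 kWh
Total energy = 317.129333… kWh
Cost = 317.129333… × £0.28 = £88.80

£88.80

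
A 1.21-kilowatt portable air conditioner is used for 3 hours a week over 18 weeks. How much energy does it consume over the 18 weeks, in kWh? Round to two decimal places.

Runtime = 3 h/week × 18 weeks = 54 h
Energy = 1.21 kW × 54 h = 65.34 kWh

65.34 kWh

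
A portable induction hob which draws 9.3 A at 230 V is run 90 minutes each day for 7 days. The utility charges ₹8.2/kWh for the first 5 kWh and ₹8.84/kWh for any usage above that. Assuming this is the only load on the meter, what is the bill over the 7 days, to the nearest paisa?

₹195.34

Power = 9.3 A × 230 V = 2139 W = 2.139 kW
Runtime = 90 min × 7 = 630 min = 10.5 h
Energy = 2.139 kW × 10.5 h = 22.4595 kWh
Tier 1 (0–5 kWh): 5 × ₹8.2 = ₹41
Above 5 kWh: 17.4595 × ₹8.84 = ₹154.34198
Bill = ₹195.34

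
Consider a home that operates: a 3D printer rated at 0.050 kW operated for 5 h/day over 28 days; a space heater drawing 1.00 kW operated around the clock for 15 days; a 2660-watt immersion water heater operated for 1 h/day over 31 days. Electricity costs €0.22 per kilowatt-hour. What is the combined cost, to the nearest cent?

3D printer: Runtime = 5 h/day × 28 days = 140 h
3D printer: 0.05 kW × 140 h = 7 kWh
space heater: Runtime = 24 h × 15 = 360 h
space heater: 1 kW × 360 h = 360 kWh
immersion water heater: Runtime = 1 h/day × 31 days = 31 h
immersion water heater: 2.66 kW × 31 h = 82.46 kWh
Total energy = 449.46 kWh
Cost = 449.46 × €0.22 = €98.88

€98.88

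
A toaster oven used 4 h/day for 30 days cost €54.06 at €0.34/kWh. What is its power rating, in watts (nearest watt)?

Energy = €54.06 ÷ €0.34/kWh = 159 kWh
Runtime = 4 h/day × 30 days = 120 h
Power = 159 kWh ÷ 120 h = 1.325 kW = 1325 W

1325 W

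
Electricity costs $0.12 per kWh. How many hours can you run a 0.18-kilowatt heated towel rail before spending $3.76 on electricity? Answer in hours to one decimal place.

174.1 h

Energy available = $3.76 ÷ $0.12/kWh = 31.3333 kWh
Hours = 31.3333 kWh ÷ 0.18 kW = 174.1 h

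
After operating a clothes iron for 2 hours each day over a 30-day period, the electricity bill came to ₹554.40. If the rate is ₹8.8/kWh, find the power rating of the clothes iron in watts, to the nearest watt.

1050 W

Energy = ₹554.40 ÷ ₹8.8/kWh = 63 kWh
Runtime = 2 h/day × 30 days = 60 h
Power = 63 kWh ÷ 60 h = 1.05 kW = 1050 W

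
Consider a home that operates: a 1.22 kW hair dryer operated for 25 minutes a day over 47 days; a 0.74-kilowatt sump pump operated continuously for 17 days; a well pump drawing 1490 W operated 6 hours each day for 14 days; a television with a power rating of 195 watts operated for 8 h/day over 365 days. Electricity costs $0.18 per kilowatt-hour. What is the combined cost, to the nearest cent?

hair dryer: Runtime = 25 min × 47 = 1175 min = 19.583333… h
hair dryer: 1.22 kW × 19.583333… h = 23.891666… kWh
sump pump: Runtime = 24 h × 17 = 408 h
sump pump: 0.74 kW × 408 h = 301.92 kWh
well pump: Runtime = 6 h/day × 14 days = 84 h
well pump: 1.49 kW × 84 h = 125.16 kWh
television: Runtime = 8 h/day × 365 days = 2920 h
television: 0.195 kW × 2920 h = 569.4 kWh
Total energy = 1020.371666… kWh
Cost = 1020.371666… × $0.18 = $183.67

$183.67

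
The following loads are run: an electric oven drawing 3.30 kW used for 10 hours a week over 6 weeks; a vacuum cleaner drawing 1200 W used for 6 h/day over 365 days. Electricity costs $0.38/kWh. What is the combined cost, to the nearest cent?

electric oven: Runtime = 10 h/week × 6 weeks = 60 h
electric oven: 3.3 kW × 60 h = 198 kWh
vacuum cleaner: Runtime = 6 h/day × 365 days = 2190 h
vacuum cleaner: 1.2 kW × 2190 h = 2628 kWh
Total energy = 2826 kWh
Cost = 2826 × $0.38 = $1073.88

$1073.88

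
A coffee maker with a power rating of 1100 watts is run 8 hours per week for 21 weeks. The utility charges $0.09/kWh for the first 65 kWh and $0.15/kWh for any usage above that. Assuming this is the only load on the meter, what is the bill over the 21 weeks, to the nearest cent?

$23.82

Runtime = 8 h/week × 21 weeks = 168 h
Energy = 1.1 kW × 168 h = 184.8 kWh
Tier 1 (0–65 kWh): 65 × $0.09 = $5.85
Above 65 kWh: 119.8 × $0.15 = $17.97
Bill = $23.82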